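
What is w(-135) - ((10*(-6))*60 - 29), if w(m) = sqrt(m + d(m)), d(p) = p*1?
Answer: 3629 + 3*I*sqrt(30) ≈ 3629.0 + 16.432*I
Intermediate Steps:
d(p) = p
w(m) = sqrt(2)*sqrt(m) (w(m) = sqrt(m + m) = sqrt(2*m) = sqrt(2)*sqrt(m))
w(-135) - ((10*(-6))*60 - 29) = sqrt(2)*sqrt(-135) - ((10*(-6))*60 - 29) = sqrt(2)*(3*I*sqrt(15)) - (-60*60 - 29) = 3*I*sqrt(30) - (-3600 - 29) = 3*I*sqrt(30) - 1*(-3629) = 3*I*sqrt(30) + 3629 = 3629 + 3*I*sqrt(30)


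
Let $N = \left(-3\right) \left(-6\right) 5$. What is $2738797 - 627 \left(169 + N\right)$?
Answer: $2576404$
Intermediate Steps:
$N = 90$ ($N = 18 \cdot 5 = 90$)
$2738797 - 627 \left(169 + N\right) = 2738797 - 627 \left(169 + 90\right) = 2738797 - 162393 = 2576404$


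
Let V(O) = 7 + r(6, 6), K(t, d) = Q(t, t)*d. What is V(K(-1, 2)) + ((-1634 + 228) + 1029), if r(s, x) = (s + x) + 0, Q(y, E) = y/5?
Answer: -358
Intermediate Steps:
Q(y, E) = y/5 (Q(y, E) = y*(⅕) = y/5)
r(s, x) = s + x
K(t, d) = d*t/5 (K(t, d) = (t/5)*d = d*t/5)
V(O) = 19 (V(O) = 7 + (6 + 6) = 7 + 12 = 19)
V(K(-1, 2)) + ((-1634 + 228) + 1029) = 19 + ((-1634 + 228) + 1029) = 19 + (-1406 + 1029) = 19 - 377 = -358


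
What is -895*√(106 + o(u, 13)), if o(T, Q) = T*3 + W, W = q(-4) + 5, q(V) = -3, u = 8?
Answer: -1790*√33 ≈ -10283.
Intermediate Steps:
W = 2 (W = -3 + 5 = 2)
o(T, Q) = 2 + 3*T (o(T, Q) = T*3 + 2 = 3*T + 2 = 2 + 3*T)
-895*√(106 + o(u, 13)) = -895*√(106 + (2 + 3*8)) = -895*√(106 + (2 + 24)) = -895*√(106 + 26) = -1790*√33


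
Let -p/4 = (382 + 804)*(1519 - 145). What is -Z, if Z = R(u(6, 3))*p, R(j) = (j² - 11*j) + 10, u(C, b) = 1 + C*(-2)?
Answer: 1642600512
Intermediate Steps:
u(C, b) = 1 - 2*C
p = -6518256 (p = -4*(382 + 804)*(1519 - 145) = -4744*1374 = -4*1629564 = -6518256)
R(j) = 10 + j² - 11*j
Z = -1642600512 (Z = (10 + (1 - 2*6)² - 11*(1 - 2*6))*(-6518256) = (10 + (1 - 12)² - 11*(1 - 12))*(-6518256) = (10 + (-11)² - 11*(-11))*(-6518256) = (10 + 121 + 121)*(-6518256) = 252*(-6518256) = -1642600512)
-Z = -1*(-1642600512) = 1642600512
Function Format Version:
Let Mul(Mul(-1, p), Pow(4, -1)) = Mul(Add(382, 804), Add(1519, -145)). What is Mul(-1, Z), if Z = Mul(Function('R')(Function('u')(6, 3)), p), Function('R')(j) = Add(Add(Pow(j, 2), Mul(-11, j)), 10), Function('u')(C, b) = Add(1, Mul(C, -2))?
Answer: 1642600512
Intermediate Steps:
Function('u')(C, b) = Add(1, Mul(-2, C))
p = -6518256 (p = Mul(-4, Mul(Add(382, 804), Add(1519, -145))) = Mul(-4, Mul(1186, 1374)) = Mul(-4, 1629564) = -6518256)
Function('R')(j) = Add(10, Pow(j, 2), Mul(-11, j))
Z = -1642600512 (Z = Mul(Add(10, Pow(Add(1, Mul(-2, 6)), 2), Mul(-11, Add(1, Mul(-2, 6)))), -6518256) = Mul(Add(10, Pow(Add(1, -12), 2), Mul(-11, Add(1, -12))), -6518256) = Mul(Add(10, Pow(-11, 2), Mul(-11, -11)), -6518256) = Mul(Add(10, 121, 121), -6518256) = Mul(252, -6518256) = -1642600512)
Mul(-1, Z) = Mul(-1, -1642600512) = 1642600512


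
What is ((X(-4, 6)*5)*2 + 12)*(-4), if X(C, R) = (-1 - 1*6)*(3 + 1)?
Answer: 1072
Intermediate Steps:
X(C, R) = -28 (X(C, R) = (-1 - 6)*4 = -7*4 = -28)
((X(-4, 6)*5)*2 + 12)*(-4) = (-28*5*2 + 12)*(-4) = (-140*2 + 12)*(-4) = (-280 + 12)*(-4) = -268*(-4) = 1072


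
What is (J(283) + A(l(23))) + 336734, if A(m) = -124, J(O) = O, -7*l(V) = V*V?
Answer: 336893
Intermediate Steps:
l(V) = -V²/7 (l(V) = -V*V/7 = -V²/7)
(J(283) + A(l(23))) + 336734 = (283 - 124) + 336734 = 159 + 336734 = 336893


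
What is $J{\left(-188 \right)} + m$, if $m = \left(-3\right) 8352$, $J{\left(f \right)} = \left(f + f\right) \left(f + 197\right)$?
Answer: $-28440$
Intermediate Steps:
$J{\left(f \right)} = 2 f \left(197 + f\right)$
$m = -25056$
$J{\left(-188 \right)} + m = 2 \left(-188\right) \left(197 - 188\right) - 25056 = 2 \left(-188\right) 9 - 25056 = -3384 - 25056 = -28440$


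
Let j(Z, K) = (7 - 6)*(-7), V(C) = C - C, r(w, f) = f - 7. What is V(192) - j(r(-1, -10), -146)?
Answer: 7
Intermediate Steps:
r(w, f) = -7 + f
V(C) = 0
j(Z, K) = -7 (j(Z, K) = 1*(-7) = -7)
V(192) - j(r(-1, -10), -146) = 0 - 1*(-7) = 0 + 7 = 7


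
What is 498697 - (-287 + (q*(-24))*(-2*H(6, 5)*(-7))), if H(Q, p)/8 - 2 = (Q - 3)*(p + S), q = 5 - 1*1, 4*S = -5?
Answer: 641448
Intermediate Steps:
S = -5/4 (S = (¼)*(-5) = -5/4 ≈ -1.2500)
q = 4 (q = 5 - 1 = 4)
H(Q, p) = 16 + 8*(-3 + Q)*(-5/4 + p) (H(Q, p) = 16 + 8*((Q - 3)*(p - 5/4)) = 16 + 8*((-3 + Q)*(-5/4 + p)) = 16 + 8*(-3 + Q)*(-5/4 + p))
498697 - (-287 + (q*(-24))*(-2*H(6, 5)*(-7))) = 498697 - (-287 + (4*(-24))*(-2*(46 - 24*5 - 10*6 + 8*6*5)*(-7))) = 498697 - (-287 - 96*(-2*(46 - 120 - 60 + 240))*(-7)) = 498697 - (-287 - 96*(-2*106)*(-7)) = 498697 - (-287 - (-20352)*(-7)) = 498697 - (-287 - 96*1484) = 498697 - (-287 - 142464) = 498697 - 1*(-142751) = 498697 + 142751 = 641448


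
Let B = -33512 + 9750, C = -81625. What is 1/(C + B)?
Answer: -1/105387 ≈ -9.4888e-6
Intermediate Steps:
B = -23762
1/(C + B) = 1/(-81625 - 23762) = 1/(-105387) = -1/105387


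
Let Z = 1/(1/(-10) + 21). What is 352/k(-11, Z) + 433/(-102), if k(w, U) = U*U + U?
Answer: 87076353/12410 ≈ 7016.6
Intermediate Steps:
Z = 10/209 (Z = 1/(-⅒ + 21) = 1/(209/10) = 10/209 ≈ 0.047847)
k(w, U) = U + U² (k(w, U) = U² + U = U + U²)
352/k(-11, Z) + 433/(-102) = 352/((10*(1 + 10/209)/209)) + 433/(-102) = 352/(((10/209)*(219/209))) + 433*(-1/102) = 352/(2190/43681) - 433/102 = 352*(43681/2190) - 433/102 = 7687856/1095 - 433/102 = 87076353/12410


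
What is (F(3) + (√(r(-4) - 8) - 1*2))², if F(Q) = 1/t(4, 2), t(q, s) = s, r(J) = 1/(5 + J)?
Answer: (3 - 2*I*√7)²/4 ≈ -4.75 - 7.9373*I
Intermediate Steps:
F(Q) = ½ (F(Q) = 1/2 = 1*(½) = ½)
(F(3) + (√(r(-4) - 8) - 1*2))² = (½ + (√(1/(5 - 4) - 8) - 1*2))² = (½ + (√(1/1 - 8) - 2))² = (½ + (√(1 - 8) - 2))² = (½ + (√(-7) - 2))² = (½ + (I*√7 - 2))² = (½ + (-2 + I*√7))² = (-3/2 + I*√7)²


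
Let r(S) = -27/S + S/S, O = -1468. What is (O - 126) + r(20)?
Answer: -31887/20 ≈ -1594.3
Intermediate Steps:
r(S) = 1 - 27/S (r(S) = -27/S + 1 = 1 - 27/S)
(O - 126) + r(20) = (-1468 - 126) + (-27 + 20)/20 = -1594 + (1/20)*(-7) = -1594 - 7/20 = -31887/20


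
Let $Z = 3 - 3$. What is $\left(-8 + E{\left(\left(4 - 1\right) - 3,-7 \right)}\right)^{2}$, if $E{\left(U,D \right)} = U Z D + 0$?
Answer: $64$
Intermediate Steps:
$Z = 0$ ($Z = 3 - 3 = 0$)
$E{\left(U,D \right)} = 0$ ($E{\left(U,D \right)} = U 0 D + 0 = U 0 + 0 = 0 + 0 = 0$)
$\left(-8 + E{\left(\left(4 - 1\right) - 3,-7 \right)}\right)^{2} = \left(-8 + 0\right)^{2} = \left(-8\right)^{2} = 64$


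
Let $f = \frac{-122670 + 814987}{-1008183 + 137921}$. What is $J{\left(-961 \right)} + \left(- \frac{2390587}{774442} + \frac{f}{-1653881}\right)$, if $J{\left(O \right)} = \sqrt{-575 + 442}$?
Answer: $- \frac{27748344590242600}{8989209273596801} + i \sqrt{133} \approx -3.0868 + 11.533 i$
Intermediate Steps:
$J{\left(O \right)} = i \sqrt{133}$ ($J{\left(O \right)} = \sqrt{-133} = i \sqrt{133}$)
$f = - \frac{692317}{870262}$ ($f = \frac{692317}{-870262} = 692317 \left(- \frac{1}{870262}\right) = - \frac{692317}{870262} \approx -0.79553$)
$J{\left(-961 \right)} + \left(- \frac{2390587}{774442} + \frac{f}{-1653881}\right) = i \sqrt{133} - \left(- \frac{692317}{1439309786822} + \frac{2390587}{774442}\right) = i \sqrt{133} - \frac{27748344590242600}{8989209273596801} = - \frac{27748344590242600}{8989209273596801} + i \sqrt{133}$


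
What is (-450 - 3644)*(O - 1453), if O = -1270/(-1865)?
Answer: 2217781210/373 ≈ 5.9458e+6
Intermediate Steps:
O = 254/373 (O = -1270*(-1/1865) = 254/373 ≈ 0.68097)
(-450 - 3644)*(O - 1453) = (-450 - 3644)*(254/373 - 1453) = -4094*(-541715/373) = 2217781210/373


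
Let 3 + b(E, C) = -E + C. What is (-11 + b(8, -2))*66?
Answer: -1584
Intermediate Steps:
b(E, C) = -3 + C - E (b(E, C) = -3 + (-E + C) = -3 + (C - E) = -3 + C - E)
(-11 + b(8, -2))*66 = (-11 + (-3 - 2 - 1*8))*66 = (-11 + (-3 - 2 - 8))*66 = (-11 - 13)*66 = -24*66 = -1584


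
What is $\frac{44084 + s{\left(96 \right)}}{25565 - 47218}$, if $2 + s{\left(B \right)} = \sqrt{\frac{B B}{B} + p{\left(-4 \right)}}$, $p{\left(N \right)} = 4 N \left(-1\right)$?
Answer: $- \frac{44082}{21653} - \frac{4 \sqrt{7}}{21653} \approx -2.0363$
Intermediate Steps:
$p{\left(N \right)} = - 4 N$
$s{\left(B \right)} = -2 + \sqrt{16 + B}$ ($s{\left(B \right)} = -2 + \sqrt{\frac{B B}{B} - -16} = -2 + \sqrt{\frac{B^{2}}{B} + 16} = -2 + \sqrt{B + 16} = -2 + \sqrt{16 + B}$)
$\frac{44084 + s{\left(96 \right)}}{25565 - 47218} = \frac{44084 - \left(2 - \sqrt{16 + 96}\right)}{25565 - 47218} = \frac{44084 - \left(2 - \sqrt{112}\right)}{-21653} = \left(44084 - \left(2 - 4 \sqrt{7}\right)\right) \left(- \frac{1}{21653}\right) = \left(44082 + 4 \sqrt{7}\right) \left(- \frac{1}{21653}\right) = - \frac{44082}{21653} - \frac{4 \sqrt{7}}{21653}$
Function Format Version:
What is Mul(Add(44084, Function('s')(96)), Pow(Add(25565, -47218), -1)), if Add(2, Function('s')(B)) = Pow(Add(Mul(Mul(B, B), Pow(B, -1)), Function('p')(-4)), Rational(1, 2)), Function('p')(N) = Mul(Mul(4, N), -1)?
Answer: Add(Rational(-44082, 21653), Mul(Rational(-4, 21653), Pow(7, Rational(1, 2)))) ≈ -2.0363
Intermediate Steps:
Function('p')(N) = Mul(-4, N)
Function('s')(B) = Add(-2, Pow(Add(16, B), Rational(1, 2))) (Function('s')(B) = Add(-2, Pow(Add(Mul(Mul(B, B), Pow(B, -1)), Mul(-4, -4)), Rational(1, 2))) = Add(-2, Pow(Add(Mul(Pow(B, 2), Pow(B, -1)), 16), Rational(1, 2))) = Add(-2, Pow(Add(B, 16), Rational(1, 2))) = Add(-2, Pow(Add(16, B), Rational(1, 2))))
Mul(Add(44084, Function('s')(96)), Pow(Add(25565, -47218), -1)) = Mul(Add(44084, Add(-2, Pow(Add(16, 96), Rational(1, 2)))), Pow(Add(25565, -47218), -1)) = Mul(Add(44084, Add(-2, Pow(112, Rational(1, 2)))), Pow(-21653, -1)) = Mul(Add(44084, Add(-2, Mul(4, Pow(7, Rational(1, 2))))), Rational(-1, 21653)) = Mul(Add(44082, Mul(4, Pow(7, Rational(1, 2)))), Rational(-1, 21653)) = Add(Rational(-44082, 21653), Mul(Rational(-4, 21653), Pow(7, Rational(1, 2))))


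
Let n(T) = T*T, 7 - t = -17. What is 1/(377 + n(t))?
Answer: 1/953 ≈ 0.0010493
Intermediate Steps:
t = 24 (t = 7 - 1*(-17) = 7 + 17 = 24)
n(T) = T²
1/(377 + n(t)) = 1/(377 + 24²) = 1/(377 + 576) = 1/953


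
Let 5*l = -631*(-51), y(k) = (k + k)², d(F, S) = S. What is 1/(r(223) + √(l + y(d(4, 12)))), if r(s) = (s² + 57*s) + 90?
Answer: 24050/1503843803 - √175305/19549969439 ≈ 1.5971e-5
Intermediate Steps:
y(k) = 4*k² (y(k) = (2*k)² = 4*k²)
l = 32181/5 (l = (-631*(-51))/5 = (⅕)*32181 = 32181/5 ≈ 6436.2)
r(s) = 90 + s² + 57*s
1/(r(223) + √(l + y(d(4, 12)))) = 1/((90 + 223² + 57*223) + √(32181/5 + 4*12²)) = 1/((90 + 49729 + 12711) + √(32181/5 + 4*144)) = 1/(62530 + √(32181/5 + 576)) = 1/(62530 + √(35061/5)) = 1/(62530 + √175305/5)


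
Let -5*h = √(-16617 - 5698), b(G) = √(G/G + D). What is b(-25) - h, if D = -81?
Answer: I*(√22315 + 20*√5)/5 ≈ 38.821*I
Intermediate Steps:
b(G) = 4*I*√5 (b(G) = √(G/G - 81) = √(1 - 81) = √(-80) = 4*I*√5)
h = -I*√22315/5 (h = -√(-16617 - 5698)/5 = -I*√22315/5 ≈ -29.876*I)
b(-25) - h = 4*I*√5 - (-1)*I*√22315/5 = 4*I*√5 + I*√22315/5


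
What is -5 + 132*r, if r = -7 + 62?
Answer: 7255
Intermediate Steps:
r = 55
-5 + 132*r = -5 + 132*55 = -5 + 7260 = 7255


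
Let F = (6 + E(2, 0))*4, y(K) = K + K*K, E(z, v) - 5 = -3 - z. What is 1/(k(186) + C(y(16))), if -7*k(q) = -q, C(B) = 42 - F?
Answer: 7/312 ≈ 0.022436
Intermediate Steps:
E(z, v) = 2 - z (E(z, v) = 5 + (-3 - z) = 2 - z)
y(K) = K + K²
F = 24 (F = (6 + (2 - 1*2))*4 = (6 + (2 - 2))*4 = (6 + 0)*4 = 6*4 = 24)
C(B) = 18 (C(B) = 42 - 1*24 = 42 - 24 = 18)
k(q) = q/7 (k(q) = -(-1)*q/7 = q/7)
1/(k(186) + C(y(16))) = 1/((⅐)*186 + 18) = 1/(186/7 + 18) = 1/(312/7) = 7/312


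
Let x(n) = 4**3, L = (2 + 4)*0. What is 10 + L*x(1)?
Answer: 10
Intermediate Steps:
L = 0 (L = 6*0 = 0)
x(n) = 64
10 + L*x(1) = 10 + 0*64 = 10 + 0 = 10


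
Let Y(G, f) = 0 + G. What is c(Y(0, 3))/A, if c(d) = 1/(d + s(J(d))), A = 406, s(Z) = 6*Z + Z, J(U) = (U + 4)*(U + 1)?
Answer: 1/11368 ≈ 8.7966e-5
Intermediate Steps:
J(U) = (1 + U)*(4 + U) (J(U) = (4 + U)*(1 + U) = (1 + U)*(4 + U))
s(Z) = 7*Z
Y(G, f) = G
c(d) = 1/(28 + 7*d**2 + 36*d) (c(d) = 1/(d + 7*(4 + d**2 + 5*d)) = 1/(d + (28 + 7*d**2 + 35*d)) = 1/(28 + 7*d**2 + 36*d))
c(Y(0, 3))/A = 1/((28 + 7*0**2 + 36*0)*406) = (1/406)/(28 + 7*0 + 0) = (1/406)/(28 + 0 + 0) = (1/406)/28 = (1/28)*(1/406) = 1/11368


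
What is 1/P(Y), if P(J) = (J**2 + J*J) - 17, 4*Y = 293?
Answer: 8/85713 ≈ 9.3335e-5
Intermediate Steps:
Y = 293/4 (Y = (1/4)*293 = 293/4 ≈ 73.250)
P(J) = -17 + 2*J**2 (P(J) = (J**2 + J**2) - 17 = 2*J**2 - 17 = -17 + 2*J**2)
1/P(Y) = 1/(-17 + 2*(293/4)**2) = 1/(-17 + 2*(85849/16)) = 1/(-17 + 85849/8) = 1/(85713/8) = 8/85713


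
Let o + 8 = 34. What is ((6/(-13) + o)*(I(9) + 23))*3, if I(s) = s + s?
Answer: 40836/13 ≈ 3141.2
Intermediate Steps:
o = 26 (o = -8 + 34 = 26)
I(s) = 2*s
((6/(-13) + o)*(I(9) + 23))*3 = ((6/(-13) + 26)*(2*9 + 23))*3 = ((6*(-1/13) + 26)*(18 + 23))*3 = ((-6/13 + 26)*41)*3 = ((332/13)*41)*3 = (13612/13)*3 = 40836/13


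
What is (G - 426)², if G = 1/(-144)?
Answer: 3763209025/20736 ≈ 1.8148e+5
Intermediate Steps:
G = -1/144 ≈ -0.0069444
(G - 426)² = (-1/144 - 426)² = (-61345/144)² = 3763209025/20736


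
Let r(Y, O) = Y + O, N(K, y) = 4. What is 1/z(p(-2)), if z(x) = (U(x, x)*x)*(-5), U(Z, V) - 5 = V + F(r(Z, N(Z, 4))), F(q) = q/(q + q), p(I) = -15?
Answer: -2/1425 ≈ -0.0014035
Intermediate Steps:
r(Y, O) = O + Y
F(q) = ½ (F(q) = q/((2*q)) = q*(1/(2*q)) = ½)
U(Z, V) = 11/2 + V (U(Z, V) = 5 + (V + ½) = 5 + (½ + V) = 11/2 + V)
z(x) = -5*x*(11/2 + x) (z(x) = ((11/2 + x)*x)*(-5) = (x*(11/2 + x))*(-5) = -5*x*(11/2 + x))
1/z(p(-2)) = 1/(-5/2*(-15)*(11 + 2*(-15))) = 1/(-5/2*(-15)*(11 - 30)) = 1/(-5/2*(-15)*(-19)) = 1/(-1425/2) = -2/1425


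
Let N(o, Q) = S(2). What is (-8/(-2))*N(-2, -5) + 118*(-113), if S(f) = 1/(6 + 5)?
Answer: -146670/11 ≈ -13334.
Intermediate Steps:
S(f) = 1/11
N(o, Q) = 1/11
(-8/(-2))*N(-2, -5) + 118*(-113) = -8/(-2)*(1/11) + 118*(-113) = -8*(-1)/2*(1/11) - 13334 = -4*(-1)*(1/11) - 13334 = 4*(1/11) - 13334 = 4/11 - 13334 = -146670/11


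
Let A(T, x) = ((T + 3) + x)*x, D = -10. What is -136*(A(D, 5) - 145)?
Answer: 21080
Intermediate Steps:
A(T, x) = x*(3 + T + x) (A(T, x) = ((3 + T) + x)*x = (3 + T + x)*x = x*(3 + T + x))
-136*(A(D, 5) - 145) = -136*(5*(3 - 10 + 5) - 145) = -136*(5*(-2) - 145) = -136*(-10 - 145) = -136*(-155) = 21080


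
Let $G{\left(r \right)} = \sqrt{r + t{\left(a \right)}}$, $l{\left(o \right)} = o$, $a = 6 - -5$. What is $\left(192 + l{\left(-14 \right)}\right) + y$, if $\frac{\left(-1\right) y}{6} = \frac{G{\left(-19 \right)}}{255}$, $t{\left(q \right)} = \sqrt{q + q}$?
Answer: $178 - \frac{2 \sqrt{-19 + \sqrt{22}}}{85} \approx 178.0 - 0.089007 i$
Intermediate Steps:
$a = 11$ ($a = 6 + 5 = 11$)
$t{\left(q \right)} = \sqrt{2} \sqrt{q}$ ($t{\left(q \right)} = \sqrt{2 q} = \sqrt{2} \sqrt{q}$)
$G{\left(r \right)} = \sqrt{r + \sqrt{22}}$ ($G{\left(r \right)} = \sqrt{r + \sqrt{2} \sqrt{11}} = \sqrt{r + \sqrt{22}}$)
$y = - \frac{2 \sqrt{-19 + \sqrt{22}}}{85}$ ($y = - 6 \frac{\sqrt{-19 + \sqrt{22}}}{255} = - \frac{2 \sqrt{-19 + \sqrt{22}}}{85} \approx - 0.089007 i$)
$\left(192 + l{\left(-14 \right)}\right) + y = \left(192 - 14\right) - \frac{2 i \sqrt{19 - \sqrt{22}}}{85} = 178 - \frac{2 i \sqrt{19 - \sqrt{22}}}{85}$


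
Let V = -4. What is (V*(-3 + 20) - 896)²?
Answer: 929296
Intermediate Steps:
(V*(-3 + 20) - 896)² = (-4*(-3 + 20) - 896)² = (-4*17 - 896)² = (-68 - 896)² = (-964)² = 929296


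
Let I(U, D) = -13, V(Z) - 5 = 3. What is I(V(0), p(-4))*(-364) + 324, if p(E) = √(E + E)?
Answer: 5056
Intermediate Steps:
V(Z) = 8 (V(Z) = 5 + 3 = 8)
p(E) = √2*√E (p(E) = √(2*E) = √2*√E)
I(V(0), p(-4))*(-364) + 324 = -13*(-364) + 324 = 4732 + 324 = 5056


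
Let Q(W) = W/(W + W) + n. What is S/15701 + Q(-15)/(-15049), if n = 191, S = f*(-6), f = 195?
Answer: -41228143/472568698 ≈ -0.087243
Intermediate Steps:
S = -1170 (S = 195*(-6) = -1170)
Q(W) = 383/2 (Q(W) = W/(W + W) + 191 = W/((2*W)) + 191 = (1/(2*W))*W + 191 = 1/2 + 191 = 383/2)
S/15701 + Q(-15)/(-15049) = -1170/15701 + (383/2)/(-15049) = -1170*1/15701 + (383/2)*(-1/15049) = -1170/15701 - 383/30098 = -41228143/472568698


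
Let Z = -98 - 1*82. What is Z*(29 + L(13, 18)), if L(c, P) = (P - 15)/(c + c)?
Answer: -68130/13 ≈ -5240.8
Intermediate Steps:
L(c, P) = (-15 + P)/(2*c) (L(c, P) = (-15 + P)/((2*c)) = (-15 + P)*(1/(2*c)) = (-15 + P)/(2*c))
Z = -180 (Z = -98 - 82 = -180)
Z*(29 + L(13, 18)) = -180*(29 + (½)*(-15 + 18)/13) = -180*(29 + (½)*(1/13)*3) = -180*(29 + 3/26) = -180*757/26 = -68130/13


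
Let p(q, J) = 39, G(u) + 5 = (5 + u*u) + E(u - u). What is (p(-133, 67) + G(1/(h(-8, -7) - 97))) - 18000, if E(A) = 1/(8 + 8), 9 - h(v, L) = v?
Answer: -114949999/6400 ≈ -17961.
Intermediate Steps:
h(v, L) = 9 - v
E(A) = 1/16
G(u) = 1/16 + u**2 (G(u) = -5 + ((5 + u*u) + 1/16) = -5 + ((5 + u**2) + 1/16) = -5 + (81/16 + u**2) = 1/16 + u**2)
(p(-133, 67) + G(1/(h(-8, -7) - 97))) - 18000 = (39 + (1/16 + (1/((9 - 1*(-8)) - 97))**2)) - 18000 = (39 + (1/16 + (1/((9 + 8) - 97))**2)) - 18000 = (39 + (1/16 + (1/(17 - 97))**2)) - 18000 = (39 + (1/16 + (1/(-80))**2)) - 18000 = (39 + (1/16 + (-1/80)**2)) - 18000 = (39 + (1/16 + 1/6400)) - 18000 = (39 + 401/6400) - 18000 = 250001/6400 - 18000 = -114949999/6400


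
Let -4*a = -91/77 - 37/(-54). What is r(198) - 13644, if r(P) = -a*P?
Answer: -164023/12 ≈ -13669.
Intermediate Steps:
a = 295/2376 (a = -(-91/77 - 37/(-54))/4 = -(-91*1/77 - 37*(-1/54))/4 = -(-13/11 + 37/54)/4 = -1/4*(-295/594) = 295/2376 ≈ 0.12416)
r(P) = -295*P/2376
r(198) - 13644 = -295/2376*198 - 13644 = -295/12 - 13644 = -164023/12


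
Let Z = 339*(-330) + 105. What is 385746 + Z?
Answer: 273981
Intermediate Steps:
Z = -111765 (Z = -111870 + 105 = -111765)
385746 + Z = 385746 - 111765 = 273981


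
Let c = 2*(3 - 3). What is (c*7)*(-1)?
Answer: 0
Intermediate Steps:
c = 0 (c = 2*0 = 0)
(c*7)*(-1) = (0*7)*(-1) = 0*(-1) = 0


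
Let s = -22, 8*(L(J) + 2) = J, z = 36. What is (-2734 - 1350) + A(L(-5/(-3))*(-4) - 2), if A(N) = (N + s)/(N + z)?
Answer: -1008849/247 ≈ -4084.4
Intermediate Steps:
L(J) = -2 + J/8
A(N) = (-22 + N)/(36 + N) (A(N) = (N - 22)/(N + 36) = (-22 + N)/(36 + N))
(-2734 - 1350) + A(L(-5/(-3))*(-4) - 2) = (-2734 - 1350) + (-22 + ((-2 + (-5/(-3))/8)*(-4) - 2))/(36 + ((-2 + (-5/(-3))/8)*(-4) - 2)) = -4084 + (-22 + ((-2 + (-5*(-⅓))/8)*(-4) - 2))/(36 + ((-2 + (-5*(-⅓))/8)*(-4) - 2)) = -4084 + (-22 + ((-2 + (⅛)*(5/3))*(-4) - 2))/(36 + ((-2 + (⅛)*(5/3))*(-4) - 2)) = -4084 + (-22 + ((-2 + 5/24)*(-4) - 2))/(36 + ((-2 + 5/24)*(-4) - 2)) = -4084 + (-22 + (-43/24*(-4) - 2))/(36 + (-43/24*(-4) - 2)) = -4084 + (-22 + (43/6 - 2))/(36 + (43/6 - 2)) = -4084 + (-22 + 31/6)/(36 + 31/6) = -4084 - 101/6/(247/6) = -4084 + (6/247)*(-101/6) = -4084 - 101/247 = -1008849/247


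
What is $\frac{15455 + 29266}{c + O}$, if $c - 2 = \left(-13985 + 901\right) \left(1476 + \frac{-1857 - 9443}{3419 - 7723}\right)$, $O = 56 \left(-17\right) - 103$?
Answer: $- \frac{12029949}{5204447528} \approx -0.0023115$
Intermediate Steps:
$O = -1055$ ($O = -952 - 103 = -1055$)
$c = - \frac{5204163733}{269}$ ($c = 2 + \left(-13985 + 901\right) \left(1476 + \frac{-1857 - 9443}{3419 - 7723}\right) = 2 - 13084 \left(1476 - \frac{11300}{-4304}\right) = 2 - 13084 \left(1476 - - \frac{2825}{1076}\right) = 2 - 13084 \left(1476 + \frac{2825}{1076}\right) = 2 - \frac{5204164271}{269} = - \frac{5204163733}{269} \approx -1.9346 \cdot 10^{7}$)
$\frac{15455 + 29266}{c + O} = \frac{15455 + 29266}{- \frac{5204163733}{269} - 1055} = \frac{44721}{- \frac{5204447528}{269}} = 44721 \left(- \frac{269}{5204447528}\right) = - \frac{12029949}{5204447528}$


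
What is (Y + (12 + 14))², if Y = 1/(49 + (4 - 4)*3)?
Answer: 1625625/2401 ≈ 677.06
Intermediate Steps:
Y = 1/49 (Y = 1/(49 + 0*3) = 1/(49 + 0) = 1/49 ≈ 0.020408)
(Y + (12 + 14))² = (1/49 + (12 + 14))² = (1/49 + 26)² = (1275/49)² = 1625625/2401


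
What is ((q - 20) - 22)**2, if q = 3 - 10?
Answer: 2401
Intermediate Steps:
q = -7
((q - 20) - 22)**2 = ((-7 - 20) - 22)**2 = (-27 - 22)**2 = (-49)**2 = 2401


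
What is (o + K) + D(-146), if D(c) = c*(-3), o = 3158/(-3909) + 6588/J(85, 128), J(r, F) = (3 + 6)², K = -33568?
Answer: -129190396/3909 ≈ -33050.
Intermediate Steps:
J(r, F) = 81 (J(r, F) = 9² = 81)
o = 314774/3909 (o = 3158/(-3909) + 6588/81 = 3158*(-1/3909) + 6588*(1/81) = -3158/3909 + 244/3 = 314774/3909 ≈ 80.525)
D(c) = -3*c
(o + K) + D(-146) = (314774/3909 - 33568) - 3*(-146) = -130902538/3909 + 438 = -129190396/3909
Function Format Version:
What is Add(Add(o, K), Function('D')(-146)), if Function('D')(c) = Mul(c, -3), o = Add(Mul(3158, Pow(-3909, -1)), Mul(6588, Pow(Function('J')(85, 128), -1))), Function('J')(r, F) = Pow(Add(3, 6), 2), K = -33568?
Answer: Rational(-129190396, 3909) ≈ -33050.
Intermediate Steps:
Function('J')(r, F) = 81 (Function('J')(r, F) = Pow(9, 2) = 81)
o = Rational(314774, 3909) (o = Add(Mul(3158, Pow(-3909, -1)), Mul(6588, Pow(81, -1))) = Add(Mul(3158, Rational(-1, 3909)), Mul(6588, Rational(1, 81))) = Add(Rational(-3158, 3909), Rational(244, 3)) = Rational(314774, 3909) ≈ 80.525)
Function('D')(c) = Mul(-3, c)
Add(Add(o, K), Function('D')(-146)) = Add(Add(Rational(314774, 3909), -33568), Mul(-3, -146)) = Add(Rational(-130902538, 3909), 438) = Rational(-129190396, 3909)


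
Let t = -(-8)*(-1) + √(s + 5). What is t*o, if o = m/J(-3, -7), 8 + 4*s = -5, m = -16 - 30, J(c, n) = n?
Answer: -368/7 + 23*√7/7 ≈ -43.878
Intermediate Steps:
m = -46
s = -13/4 (s = -2 + (¼)*(-5) = -2 - 5/4 = -13/4 ≈ -3.2500)
o = 46/7 (o = -46/(-7) = -46*(-⅐) = 46/7 ≈ 6.5714)
t = -8 + √7/2 (t = -(-8)*(-1) + √(-13/4 + 5) = -2*4 + √(7/4) = -8 + √7/2 ≈ -6.6771)
t*o = (-8 + √7/2)*(46/7) = -368/7 + 23*√7/7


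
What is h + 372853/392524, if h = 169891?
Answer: 66686667737/392524 ≈ 1.6989e+5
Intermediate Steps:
h + 372853/392524 = 169891 + 372853/392524 = 66686667737/392524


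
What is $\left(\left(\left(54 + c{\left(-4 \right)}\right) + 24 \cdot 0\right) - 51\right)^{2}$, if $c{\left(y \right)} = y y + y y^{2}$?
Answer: $2025$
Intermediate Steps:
$c{\left(y \right)} = y^{2} + y^{3}$
$\left(\left(\left(54 + c{\left(-4 \right)}\right) + 24 \cdot 0\right) - 51\right)^{2} = \left(\left(\left(54 + \left(-4\right)^{2} \left(1 - 4\right)\right) + 24 \cdot 0\right) - 51\right)^{2} = \left(\left(\left(54 + 16 \left(-3\right)\right) + 0\right) - 51\right)^{2} = \left(\left(\left(54 - 48\right) + 0\right) - 51\right)^{2} = \left(\left(6 + 0\right) - 51\right)^{2} = \left(6 - 51\right)^{2} = \left(-45\right)^{2} = 2025$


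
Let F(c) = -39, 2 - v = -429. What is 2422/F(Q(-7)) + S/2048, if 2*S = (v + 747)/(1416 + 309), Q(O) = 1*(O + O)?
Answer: -950713181/15308800 ≈ -62.102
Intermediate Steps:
v = 431 (v = 2 - 1*(-429) = 2 + 429 = 431)
Q(O) = 2*O (Q(O) = 1*(2*O) = 2*O)
S = 589/1725 (S = ((431 + 747)/(1416 + 309))/2 = (1178/1725)/2 = (1178*(1/1725))/2 = (1/2)*(1178/1725) = 589/1725 ≈ 0.34145)
2422/F(Q(-7)) + S/2048 = 2422/(-39) + (589/1725)/2048 = 2422*(-1/39) + (589/1725)*(1/2048) = -2422/39 + 589/3532800 = -950713181/15308800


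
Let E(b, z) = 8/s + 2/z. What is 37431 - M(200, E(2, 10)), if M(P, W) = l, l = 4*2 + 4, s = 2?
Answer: 37419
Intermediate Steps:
l = 12 (l = 8 + 4 = 12)
E(b, z) = 4 + 2/z (E(b, z) = 8/2 + 2/z = 8*(1/2) + 2/z = 4 + 2/z)
M(P, W) = 12
37431 - M(200, E(2, 10)) = 37431 - 1*12 = 37431 - 12 = 37419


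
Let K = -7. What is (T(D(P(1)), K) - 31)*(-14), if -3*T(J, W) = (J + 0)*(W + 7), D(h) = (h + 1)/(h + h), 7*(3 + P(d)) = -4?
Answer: 434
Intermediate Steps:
P(d) = -25/7 (P(d) = -3 + (⅐)*(-4) = -3 - 4/7 = -25/7)
D(h) = (1 + h)/(2*h) (D(h) = (1 + h)/((2*h)) = (1 + h)*(1/(2*h)) = (1 + h)/(2*h))
T(J, W) = -J*(7 + W)/3 (T(J, W) = -(J + 0)*(W + 7)/3 = -J*(7 + W)/3)
(T(D(P(1)), K) - 31)*(-14) = (-(1 - 25/7)/(2*(-25/7))*(7 - 7)/3 - 31)*(-14) = (-⅓*(½)*(-7/25)*(-18/7)*0 - 31)*(-14) = (-⅓*9/25*0 - 31)*(-14) = (0 - 31)*(-14) = -31*(-14) = 434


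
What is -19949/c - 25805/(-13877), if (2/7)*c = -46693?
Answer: 8988054601/4535711327 ≈ 1.9816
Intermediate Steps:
c = -326851/2 (c = (7/2)*(-46693) = -326851/2 ≈ -1.6343e+5)
-19949/c - 25805/(-13877) = -19949/(-326851/2) - 25805/(-13877) = -19949*(-2/326851) - 25805*(-1/13877) = 39898/326851 + 25805/13877 = 8988054601/4535711327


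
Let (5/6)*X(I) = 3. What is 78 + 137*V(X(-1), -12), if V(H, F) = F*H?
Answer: -29202/5 ≈ -5840.4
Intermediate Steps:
X(I) = 18/5 (X(I) = (6/5)*3 = 18/5)
78 + 137*V(X(-1), -12) = 78 + 137*(-12*18/5) = 78 + 137*(-216/5) = 78 - 29592/5 = -29202/5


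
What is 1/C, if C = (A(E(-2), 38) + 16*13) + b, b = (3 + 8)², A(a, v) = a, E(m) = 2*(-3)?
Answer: 1/323 ≈ 0.0030960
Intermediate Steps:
E(m) = -6
b = 121 (b = 11² = 121)
C = 323 (C = (-6 + 16*13) + 121 = (-6 + 208) + 121 = 202 + 121 = 323)
1/C = 1/323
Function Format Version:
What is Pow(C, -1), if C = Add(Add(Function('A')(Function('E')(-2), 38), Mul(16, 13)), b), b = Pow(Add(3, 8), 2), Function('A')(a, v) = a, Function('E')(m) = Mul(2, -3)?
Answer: Rational(1, 323) ≈ 0.0030960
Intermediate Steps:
Function('E')(m) = -6
b = 121 (b = Pow(11, 2) = 121)
C = 323 (C = Add(Add(-6, Mul(16, 13)), 121) = Add(Add(-6, 208), 121) = Add(202, 121) = 323)
Pow(C, -1) = Pow(323, -1) = Rational(1, 323)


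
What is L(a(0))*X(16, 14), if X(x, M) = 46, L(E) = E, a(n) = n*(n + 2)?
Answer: 0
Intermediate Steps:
a(n) = n*(2 + n)
L(a(0))*X(16, 14) = (0*(2 + 0))*46 = (0*2)*46 = 0*46 = 0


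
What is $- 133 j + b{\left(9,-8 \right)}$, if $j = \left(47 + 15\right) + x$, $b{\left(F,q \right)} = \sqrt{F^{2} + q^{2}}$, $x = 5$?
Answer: $-8911 + \sqrt{145} \approx -8899.0$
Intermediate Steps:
$j = 67$ ($j = \left(47 + 15\right) + 5 = 62 + 5 = 67$)
$- 133 j + b{\left(9,-8 \right)} = \left(-133\right) 67 + \sqrt{9^{2} + \left(-8\right)^{2}} = -8911 + \sqrt{81 + 64} = -8911 + \sqrt{145}$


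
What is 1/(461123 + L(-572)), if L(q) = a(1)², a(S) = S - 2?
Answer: 1/461124 ≈ 2.1686e-6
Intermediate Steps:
a(S) = -2 + S
L(q) = 1 (L(q) = (-2 + 1)² = (-1)² = 1)
1/(461123 + L(-572)) = 1/(461123 + 1) = 1/461124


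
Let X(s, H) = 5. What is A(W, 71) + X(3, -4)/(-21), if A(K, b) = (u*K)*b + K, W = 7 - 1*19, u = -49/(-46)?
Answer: -444265/483 ≈ -919.80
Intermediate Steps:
u = 49/46 (u = -49*(-1/46) = 49/46 ≈ 1.0652)
W = -12 (W = 7 - 19 = -12)
A(K, b) = K + 49*K*b/46 (A(K, b) = (49*K/46)*b + K = 49*K*b/46 + K = K + 49*K*b/46)
A(W, 71) + X(3, -4)/(-21) = (1/46)*(-12)*(46 + 49*71) + 5/(-21) = (1/46)*(-12)*(46 + 3479) + 5*(-1/21) = (1/46)*(-12)*3525 - 5/21 = -21150/23 - 5/21 = -444265/483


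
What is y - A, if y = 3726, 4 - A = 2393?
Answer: 6115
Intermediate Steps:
A = -2389 (A = 4 - 1*2393 = 4 - 2393 = -2389)
y - A = 3726 - 1*(-2389) = 3726 + 2389 = 6115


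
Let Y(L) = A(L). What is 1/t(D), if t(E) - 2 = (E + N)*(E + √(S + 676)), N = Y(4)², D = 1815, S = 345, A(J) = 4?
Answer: 3323267/11040680588508 - 1831*√1021/11040680588508 ≈ 2.9570e-7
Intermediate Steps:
Y(L) = 4
N = 16 (N = 4² = 16)
t(E) = 2 + (16 + E)*(E + √1021) (t(E) = 2 + (E + 16)*(E + √(345 + 676)) = 2 + (16 + E)*(E + √1021))
1/t(D) = 1/(2 + 1815² + 16*1815 + 16*√1021 + 1815*√1021) = 1/(2 + 3294225 + 29040 + 16*√1021 + 1815*√1021) = 1/(3323267 + 1831*√1021)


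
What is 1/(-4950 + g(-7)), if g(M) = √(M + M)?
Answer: -2475/12251257 - I*√14/24502514 ≈ -0.00020202 - 1.5271e-7*I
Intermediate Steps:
g(M) = √2*√M (g(M) = √(2*M) = √2*√M)
1/(-4950 + g(-7)) = 1/(-4950 + √2*√(-7)) = 1/(-4950 + √2*(I*√7)) = 1/(-4950 + I*√14)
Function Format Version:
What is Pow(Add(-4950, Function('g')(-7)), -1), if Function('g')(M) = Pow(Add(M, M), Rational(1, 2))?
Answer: Add(Rational(-2475, 12251257), Mul(Rational(-1, 24502514), I, Pow(14, Rational(1, 2)))) ≈ Add(-0.00020202, Mul(-1.5271e-7, I))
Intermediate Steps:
Function('g')(M) = Mul(Pow(2, Rational(1, 2)), Pow(M, Rational(1, 2))) (Function('g')(M) = Pow(Mul(2, M), Rational(1, 2)) = Mul(Pow(2, Rational(1, 2)), Pow(M, Rational(1, 2))))
Pow(Add(-4950, Function('g')(-7)), -1) = Pow(Add(-4950, Mul(Pow(2, Rational(1, 2)), Pow(-7, Rational(1, 2)))), -1) = Pow(Add(-4950, Mul(Pow(2, Rational(1, 2)), Mul(I, Pow(7, Rational(1, 2))))), -1) = Pow(Add(-4950, Mul(I, Pow(14, Rational(1, 2)))), -1)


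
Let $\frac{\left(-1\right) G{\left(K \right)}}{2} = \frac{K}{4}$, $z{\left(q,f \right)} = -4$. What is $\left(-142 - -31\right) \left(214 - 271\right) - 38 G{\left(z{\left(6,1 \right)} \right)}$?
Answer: $6251$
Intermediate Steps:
$G{\left(K \right)} = - \frac{K}{2}$ ($G{\left(K \right)} = - 2 \frac{K}{4} = - \frac{K}{2}$)
$\left(-142 - -31\right) \left(214 - 271\right) - 38 G{\left(z{\left(6,1 \right)} \right)} = \left(-142 - -31\right) \left(214 - 271\right) - 38 \left(\left(- \frac{1}{2}\right) \left(-4\right)\right) = \left(-142 + 31\right) \left(-57\right) - 76 = \left(-111\right) \left(-57\right) - 76 = 6327 - 76 = 6251$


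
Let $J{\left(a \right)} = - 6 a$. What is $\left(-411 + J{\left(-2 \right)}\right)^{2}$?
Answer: $159201$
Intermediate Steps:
$\left(-411 + J{\left(-2 \right)}\right)^{2} = \left(-411 - -12\right)^{2} = \left(-411 + 12\right)^{2} = \left(-399\right)^{2} = 159201$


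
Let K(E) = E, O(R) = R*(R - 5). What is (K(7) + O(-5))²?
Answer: 3249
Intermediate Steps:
O(R) = R*(-5 + R)
(K(7) + O(-5))² = (7 - 5*(-5 - 5))² = (7 - 5*(-10))² = (7 + 50)² = 57² = 3249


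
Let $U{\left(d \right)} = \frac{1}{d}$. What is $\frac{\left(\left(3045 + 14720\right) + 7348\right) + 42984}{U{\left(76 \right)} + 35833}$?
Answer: $\frac{5175372}{2723309} \approx 1.9004$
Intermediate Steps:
$\frac{\left(\left(3045 + 14720\right) + 7348\right) + 42984}{U{\left(76 \right)} + 35833} = \frac{\left(\left(3045 + 14720\right) + 7348\right) + 42984}{\frac{1}{76} + 35833} = \frac{\left(17765 + 7348\right) + 42984}{\frac{1}{76} + 35833} = \frac{25113 + 42984}{\frac{2723309}{76}} = 68097 \cdot \frac{76}{2723309} = \frac{5175372}{2723309}$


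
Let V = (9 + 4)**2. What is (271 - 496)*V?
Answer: -38025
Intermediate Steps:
V = 169 (V = 13**2 = 169)
(271 - 496)*V = (271 - 496)*169 = -225*169 = -38025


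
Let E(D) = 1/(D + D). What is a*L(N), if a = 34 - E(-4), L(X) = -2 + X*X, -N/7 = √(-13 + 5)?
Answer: -53781/4 ≈ -13445.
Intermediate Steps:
E(D) = 1/(2*D)
N = -14*I*√2 (N = -7*√(-13 + 5) = -14*I*√2 ≈ -19.799*I)
L(X) = -2 + X²
a = 273/8 (a = 34 - 1/(2*(-4)) = 34 - (-1)/(2*4) = 34 - 1*(-⅛) = 34 + ⅛ = 273/8 ≈ 34.125)
a*L(N) = 273*(-2 + (-14*I*√2)²)/8 = 273*(-2 - 392)/8 = (273/8)*(-394) = -53781/4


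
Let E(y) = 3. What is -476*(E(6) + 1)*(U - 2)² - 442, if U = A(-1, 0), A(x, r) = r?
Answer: -8058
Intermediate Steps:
U = 0
-476*(E(6) + 1)*(U - 2)² - 442 = -476*(3 + 1)*(0 - 2)² - 442 = -1904*(-2)² - 442 = -1904*4 - 442 = -476*16 - 442 = -7616 - 442 = -8058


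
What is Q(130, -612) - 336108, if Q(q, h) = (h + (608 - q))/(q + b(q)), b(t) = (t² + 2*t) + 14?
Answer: -2908006483/8652 ≈ -3.3611e+5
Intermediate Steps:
b(t) = 14 + t² + 2*t
Q(q, h) = (608 + h - q)/(14 + q² + 3*q) (Q(q, h) = (h + (608 - q))/(q + (14 + q² + 2*q)) = (608 + h - q)/(14 + q² + 3*q))
Q(130, -612) - 336108 = (608 - 612 - 1*130)/(14 + 130² + 3*130) - 336108 = (608 - 612 - 130)/(14 + 16900 + 390) - 336108 = -134/17304 - 336108 = (1/17304)*(-134) - 336108 = -67/8652 - 336108 = -2908006483/8652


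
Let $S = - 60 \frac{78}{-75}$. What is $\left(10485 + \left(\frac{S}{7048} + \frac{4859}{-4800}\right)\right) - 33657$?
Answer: $- \frac{97993996939}{4228800} \approx -23173.0$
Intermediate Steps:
$S = \frac{312}{5}$ ($S = - 60 \cdot 78 \left(- \frac{1}{75}\right) = \left(-60\right) \left(- \frac{26}{25}\right) = \frac{312}{5} \approx 62.4$)
$\left(10485 + \left(\frac{S}{7048} + \frac{4859}{-4800}\right)\right) - 33657 = \left(10485 + \left(\frac{312}{5 \cdot 7048} + \frac{4859}{-4800}\right)\right) - 33657 = \left(10485 + \left(\frac{312}{5} \cdot \frac{1}{7048} + 4859 \left(- \frac{1}{4800}\right)\right)\right) - 33657 = \left(10485 + \left(\frac{39}{4405} - \frac{4859}{4800}\right)\right) - 33657 = \left(10485 - \frac{4243339}{4228800}\right) - 33657 = \frac{44334724661}{4228800} - 33657 = - \frac{97993996939}{4228800}$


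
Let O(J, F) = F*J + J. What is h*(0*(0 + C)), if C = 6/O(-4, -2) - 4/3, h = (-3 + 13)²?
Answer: 0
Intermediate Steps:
h = 100 (h = 10² = 100)
O(J, F) = J + F*J
C = ⅙ (C = 6/((-4*(1 - 2))) - 4/3 = 6/((-4*(-1))) - 4*⅓ = 6/4 - 4/3 = 6*(¼) - 4/3 = 3/2 - 4/3 = ⅙ ≈ 0.16667)
h*(0*(0 + C)) = 100*(0*(0 + ⅙)) = 100*(0*(⅙)) = 100*0 = 0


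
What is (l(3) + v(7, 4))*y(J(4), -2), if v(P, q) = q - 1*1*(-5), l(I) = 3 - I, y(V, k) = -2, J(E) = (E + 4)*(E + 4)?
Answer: -18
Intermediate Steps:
J(E) = (4 + E)² (J(E) = (4 + E)*(4 + E) = (4 + E)²)
v(P, q) = 5 + q (v(P, q) = q - 1*(-5) = q + 5 = 5 + q)
(l(3) + v(7, 4))*y(J(4), -2) = ((3 - 1*3) + (5 + 4))*(-2) = ((3 - 3) + 9)*(-2) = (0 + 9)*(-2) = 9*(-2) = -18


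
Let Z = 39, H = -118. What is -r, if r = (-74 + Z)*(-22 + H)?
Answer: -4900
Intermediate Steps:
r = 4900 (r = (-74 + 39)*(-22 - 118) = -35*(-140) = 4900)
-r = -1*4900 = -4900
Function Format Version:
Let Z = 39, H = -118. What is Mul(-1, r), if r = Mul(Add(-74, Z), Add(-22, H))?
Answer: -4900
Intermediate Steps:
r = 4900 (r = Mul(Add(-74, 39), Add(-22, -118)) = Mul(-35, -140) = 4900)
Mul(-1, r) = Mul(-1, 4900) = -4900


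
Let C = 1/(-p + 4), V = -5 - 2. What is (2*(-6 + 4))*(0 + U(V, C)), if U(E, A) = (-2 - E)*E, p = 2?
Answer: 140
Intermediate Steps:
V = -7
C = 1/2 (C = 1/(-1*2 + 4) = 1/(-2 + 4) = 1/2 ≈ 0.50000)
U(E, A) = E*(-2 - E)
(2*(-6 + 4))*(0 + U(V, C)) = (2*(-6 + 4))*(0 - 1*(-7)*(2 - 7)) = (2*(-2))*(0 - 1*(-7)*(-5)) = -4*(0 - 35) = -4*(-35) = 140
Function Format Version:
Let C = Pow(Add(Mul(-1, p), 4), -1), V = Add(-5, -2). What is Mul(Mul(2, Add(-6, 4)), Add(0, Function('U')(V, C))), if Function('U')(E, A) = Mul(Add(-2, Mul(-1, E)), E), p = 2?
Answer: 140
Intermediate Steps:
V = -7
C = Rational(1, 2) (C = Pow(Add(Mul(-1, 2), 4), -1) = Pow(Add(-2, 4), -1) = Pow(2, -1) = Rational(1, 2) ≈ 0.50000)
Function('U')(E, A) = Mul(E, Add(-2, Mul(-1, E)))
Mul(Mul(2, Add(-6, 4)), Add(0, Function('U')(V, C))) = Mul(Mul(2, Add(-6, 4)), Add(0, Mul(-1, -7, Add(2, -7)))) = Mul(Mul(2, -2), Add(0, Mul(-1, -7, -5))) = Mul(-4, Add(0, -35)) = Mul(-4, -35) = 140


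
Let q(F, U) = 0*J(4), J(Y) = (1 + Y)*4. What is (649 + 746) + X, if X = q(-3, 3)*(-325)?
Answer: 1395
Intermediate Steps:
J(Y) = 4 + 4*Y
q(F, U) = 0 (q(F, U) = 0*(4 + 4*4) = 0*(4 + 16) = 0*20 = 0)
X = 0 (X = 0*(-325) = 0)
(649 + 746) + X = (649 + 746) + 0 = 1395 + 0 = 1395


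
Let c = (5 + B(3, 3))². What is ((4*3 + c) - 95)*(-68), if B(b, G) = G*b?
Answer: -7684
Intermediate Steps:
c = 196 (c = (5 + 3*3)² = (5 + 9)² = 14² = 196)
((4*3 + c) - 95)*(-68) = ((4*3 + 196) - 95)*(-68) = ((12 + 196) - 95)*(-68) = (208 - 95)*(-68) = 113*(-68) = -7684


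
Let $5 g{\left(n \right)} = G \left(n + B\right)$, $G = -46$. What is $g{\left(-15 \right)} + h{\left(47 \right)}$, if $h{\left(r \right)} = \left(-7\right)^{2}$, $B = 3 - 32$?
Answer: $\frac{2269}{5} \approx 453.8$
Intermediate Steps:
$B = -29$ ($B = 3 - 32 = -29$)
$h{\left(r \right)} = 49$
$g{\left(n \right)} = \frac{1334}{5} - \frac{46 n}{5}$ ($g{\left(n \right)} = \frac{\left(-46\right) \left(n - 29\right)}{5} = \frac{\left(-46\right) \left(-29 + n\right)}{5} = \frac{1334 - 46 n}{5} = \frac{1334}{5} - \frac{46 n}{5}$)
$g{\left(-15 \right)} + h{\left(47 \right)} = \left(\frac{1334}{5} - -138\right) + 49 = \left(\frac{1334}{5} + 138\right) + 49 = \frac{2024}{5} + 49 = \frac{2269}{5}$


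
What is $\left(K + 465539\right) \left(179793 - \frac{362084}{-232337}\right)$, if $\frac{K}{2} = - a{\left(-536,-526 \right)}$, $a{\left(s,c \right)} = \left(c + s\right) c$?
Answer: $- \frac{27222790795477625}{232337} \approx -1.1717 \cdot 10^{11}$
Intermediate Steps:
$a{\left(s,c \right)} = c \left(c + s\right)$
$K = -1117224$ ($K = 2 \left(- \left(-526\right) \left(-526 - 536\right)\right) = 2 \left(- \left(-526\right) \left(-1062\right)\right) = 2 \left(\left(-1\right) 558612\right) = 2 \left(-558612\right) = -1117224$)
$\left(K + 465539\right) \left(179793 - \frac{362084}{-232337}\right) = \left(-1117224 + 465539\right) \left(179793 - \frac{362084}{-232337}\right) = - 651685 \left(179793 - - \frac{362084}{232337}\right) = - 651685 \left(179793 + \frac{362084}{232337}\right) = \left(-651685\right) \frac{41772928325}{232337} = - \frac{27222790795477625}{232337}$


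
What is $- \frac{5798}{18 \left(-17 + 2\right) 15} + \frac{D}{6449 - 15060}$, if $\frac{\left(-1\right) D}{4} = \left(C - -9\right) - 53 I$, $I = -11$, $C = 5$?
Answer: $\frac{29798989}{17437275} \approx 1.7089$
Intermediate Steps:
$D = -2388$ ($D = - 4 \left(\left(5 - -9\right) - -583\right) = - 4 \left(\left(5 + 9\right) + 583\right) = - 4 \left(14 + 583\right) = \left(-4\right) 597 = -2388$)
$- \frac{5798}{18 \left(-17 + 2\right) 15} + \frac{D}{6449 - 15060} = - \frac{5798}{18 \left(-17 + 2\right) 15} - \frac{2388}{6449 - 15060} = - \frac{5798}{18 \left(-15\right) 15} - \frac{2388}{6449 - 15060} = - \frac{5798}{\left(-270\right) 15} - \frac{2388}{-8611} = - \frac{5798}{-4050} - - \frac{2388}{8611} = \left(-5798\right) \left(- \frac{1}{4050}\right) + \frac{2388}{8611} = \frac{2899}{2025} + \frac{2388}{8611} = \frac{29798989}{17437275}$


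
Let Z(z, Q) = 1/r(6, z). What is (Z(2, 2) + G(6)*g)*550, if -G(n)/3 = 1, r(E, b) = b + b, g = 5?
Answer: -16225/2 ≈ -8112.5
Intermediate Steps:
r(E, b) = 2*b
G(n) = -3 (G(n) = -3*1 = -3)
Z(z, Q) = 1/(2*z)
(Z(2, 2) + G(6)*g)*550 = ((½)/2 - 3*5)*550 = ((½)*(½) - 15)*550 = (¼ - 15)*550 = -59/4*550 = -16225/2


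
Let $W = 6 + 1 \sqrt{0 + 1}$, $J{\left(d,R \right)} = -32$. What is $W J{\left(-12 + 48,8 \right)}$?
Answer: $-224$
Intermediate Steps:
$W = 7$ ($W = 6 + 1 \sqrt{1} = 6 + 1 \cdot 1 = 6 + 1 = 7$)
$W J{\left(-12 + 48,8 \right)} = 7 \left(-32\right) = -224$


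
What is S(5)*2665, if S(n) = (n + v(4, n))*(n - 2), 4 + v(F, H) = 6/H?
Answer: 17589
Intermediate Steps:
v(F, H) = -4 + 6/H
S(n) = (-2 + n)*(-4 + n + 6/n) (S(n) = (n + (-4 + 6/n))*(n - 2) = (-4 + n + 6/n)*(-2 + n) = (-2 + n)*(-4 + n + 6/n))
S(5)*2665 = (14 + 5**2 - 12/5 - 6*5)*2665 = (14 + 25 - 12*1/5 - 30)*2665 = (14 + 25 - 12/5 - 30)*2665 = (33/5)*2665 = 17589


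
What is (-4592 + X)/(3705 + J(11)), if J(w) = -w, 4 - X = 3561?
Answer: -8149/3694 ≈ -2.2060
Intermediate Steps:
X = -3557 (X = 4 - 1*3561 = 4 - 3561 = -3557)
(-4592 + X)/(3705 + J(11)) = (-4592 - 3557)/(3705 - 1*11) = -8149/(3705 - 11) = -8149/3694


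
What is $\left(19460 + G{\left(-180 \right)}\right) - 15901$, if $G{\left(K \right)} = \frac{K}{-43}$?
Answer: $\frac{153217}{43} \approx 3563.2$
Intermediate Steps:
$G{\left(K \right)} = - \frac{K}{43}$ ($G{\left(K \right)} = K \left(- \frac{1}{43}\right) = - \frac{K}{43}$)
$\left(19460 + G{\left(-180 \right)}\right) - 15901 = \left(19460 - - \frac{180}{43}\right) - 15901 = \left(19460 + \frac{180}{43}\right) - 15901 = \frac{836960}{43} - 15901 = \frac{153217}{43}$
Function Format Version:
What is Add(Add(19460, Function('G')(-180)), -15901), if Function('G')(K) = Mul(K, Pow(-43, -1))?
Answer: Rational(153217, 43) ≈ 3563.2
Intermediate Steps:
Function('G')(K) = Mul(Rational(-1, 43), K) (Function('G')(K) = Mul(K, Rational(-1, 43)) = Mul(Rational(-1, 43), K))
Add(Add(19460, Function('G')(-180)), -15901) = Add(Add(19460, Mul(Rational(-1, 43), -180)), -15901) = Add(Add(19460, Rational(180, 43)), -15901) = Add(Rational(836960, 43), -15901) = Rational(153217, 43)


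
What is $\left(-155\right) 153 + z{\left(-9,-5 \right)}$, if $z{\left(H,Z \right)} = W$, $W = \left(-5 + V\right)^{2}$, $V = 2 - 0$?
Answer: $-23706$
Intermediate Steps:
$V = 2$ ($V = 2 + 0 = 2$)
$W = 9$ ($W = \left(-5 + 2\right)^{2} = \left(-3\right)^{2} = 9$)
$z{\left(H,Z \right)} = 9$
$\left(-155\right) 153 + z{\left(-9,-5 \right)} = \left(-155\right) 153 + 9 = -23715 + 9 = -23706$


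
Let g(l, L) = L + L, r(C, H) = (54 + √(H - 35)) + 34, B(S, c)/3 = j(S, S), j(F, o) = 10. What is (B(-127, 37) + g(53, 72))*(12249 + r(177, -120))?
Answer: 2146638 + 174*I*√155 ≈ 2.1466e+6 + 2166.3*I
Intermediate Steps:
B(S, c) = 30 (B(S, c) = 3*10 = 30)
r(C, H) = 88 + √(-35 + H) (r(C, H) = (54 + √(-35 + H)) + 34 = 88 + √(-35 + H))
g(l, L) = 2*L
(B(-127, 37) + g(53, 72))*(12249 + r(177, -120)) = (30 + 2*72)*(12249 + (88 + √(-35 - 120))) = (30 + 144)*(12249 + (88 + √(-155))) = 174*(12249 + (88 + I*√155)) = 174*(12337 + I*√155) = 2146638 + 174*I*√155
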